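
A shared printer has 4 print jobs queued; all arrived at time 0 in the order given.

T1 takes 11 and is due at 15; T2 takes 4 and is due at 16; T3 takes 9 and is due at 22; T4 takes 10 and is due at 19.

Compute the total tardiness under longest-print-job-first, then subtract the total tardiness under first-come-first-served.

LPT (decreasing processing time): T1 T4 T3 T2.
T1: 0→11, due 15, tardiness 0
T4: 11→21, due 19, tardiness 2
T3: 21→30, due 22, tardiness 8
T2: 30→34, due 16, tardiness 18
Sum = 0+2+8+18 = 28.
FIFO (arrival order): T1 T2 T3 T4.
T1: 0→11, due 15, tardiness 0
T2: 11→15, due 16, tardiness 0
T3: 15→24, due 22, tardiness 2
T4: 24→34, due 19, tardiness 15
Sum = 0+0+2+15 = 17.
Difference = 28 − 17 = 11.

11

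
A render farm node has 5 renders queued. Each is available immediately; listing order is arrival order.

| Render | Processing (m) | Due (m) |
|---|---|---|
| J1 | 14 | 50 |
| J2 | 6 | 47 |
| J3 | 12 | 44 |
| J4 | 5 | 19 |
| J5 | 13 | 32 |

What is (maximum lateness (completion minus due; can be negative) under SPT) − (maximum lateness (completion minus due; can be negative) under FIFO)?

SPT (increasing processing time): J4 J2 J3 J5 J1.
J4: 0→5, due 19, lateness -14
J2: 5→11, due 47, lateness -36
J3: 11→23, due 44, lateness -21
J5: 23→36, due 32, lateness 4
J1: 36→50, due 50, lateness 0
Maximum = 4.
FIFO (arrival order): J1 J2 J3 J4 J5.
J1: 0→14, due 50, lateness -36
J2: 14→20, due 47, lateness -27
J3: 20→32, due 44, lateness -12
J4: 32→37, due 19, lateness 18
J5: 37→50, due 32, lateness 18
Maximum = 18.
Difference = 4 − 18 = -14.

-14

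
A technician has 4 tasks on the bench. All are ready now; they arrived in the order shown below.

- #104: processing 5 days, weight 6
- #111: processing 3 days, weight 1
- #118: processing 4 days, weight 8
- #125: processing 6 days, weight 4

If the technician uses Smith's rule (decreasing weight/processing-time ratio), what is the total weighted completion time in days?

164

WSPT (decreasing weight/processing-time ratio): #118 #104 #125 #111.
#118: finishes 4, weight 8, w·C = 32
#104: finishes 9, weight 6, w·C = 54
#125: finishes 15, weight 4, w·C = 60
#111: finishes 18, weight 1, w·C = 18
Sum = 32+54+60+18 = 164.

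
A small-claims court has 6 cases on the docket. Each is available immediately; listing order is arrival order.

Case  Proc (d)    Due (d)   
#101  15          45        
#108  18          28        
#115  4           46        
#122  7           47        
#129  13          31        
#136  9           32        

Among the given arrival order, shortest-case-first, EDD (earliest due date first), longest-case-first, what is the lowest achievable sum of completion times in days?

FIFO (arrival order): #101 #108 #115 #122 #129 #136.
#101: 0→15
#108: 15→33
#115: 33→37
#122: 37→44
#129: 44→57
#136: 57→66
Sum = 15+33+37+44+57+66 = 252.
SPT (increasing processing time): #115 #122 #136 #129 #101 #108.
#115: 0→4
#122: 4→11
#136: 11→20
#129: 20→33
#101: 33→48
#108: 48→66
Sum = 4+11+20+33+48+66 = 182.
EDD (increasing due date): #108 #129 #136 #101 #115 #122.
#108: 0→18
#129: 18→31
#136: 31→40
#101: 40→55
#115: 55→59
#122: 59→66
Sum = 18+31+40+55+59+66 = 269.
LPT (decreasing processing time): #108 #101 #129 #136 #122 #115.
#108: 0→18
#101: 18→33
#129: 33→46
#136: 46→55
#122: 55→62
#115: 62→66
Sum = 18+33+46+55+62+66 = 280.
FIFO 252, SPT 182, EDD 269, LPT 280 → minimum 182.

182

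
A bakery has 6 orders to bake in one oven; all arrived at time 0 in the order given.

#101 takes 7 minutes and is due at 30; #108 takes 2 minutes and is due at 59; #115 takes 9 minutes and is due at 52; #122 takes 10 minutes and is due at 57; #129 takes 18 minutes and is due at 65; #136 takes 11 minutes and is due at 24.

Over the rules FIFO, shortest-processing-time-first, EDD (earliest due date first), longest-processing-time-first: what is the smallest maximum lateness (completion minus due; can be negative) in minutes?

FIFO (arrival order): #101 #108 #115 #122 #129 #136.
#101: 0→7, due 30, lateness -23
#108: 7→9, due 59, lateness -50
#115: 9→18, due 52, lateness -34
#122: 18→28, due 57, lateness -29
#129: 28→46, due 65, lateness -19
#136: 46→57, due 24, lateness 33
Maximum = 33.
SPT (increasing processing time): #108 #101 #115 #122 #136 #129.
#108: 0→2, due 59, lateness -57
#101: 2→9, due 30, lateness -21
#115: 9→18, due 52, lateness -34
#122: 18→28, due 57, lateness -29
#136: 28→39, due 24, lateness 15
#129: 39→57, due 65, lateness -8
Maximum = 15.
EDD (increasing due date): #136 #101 #115 #122 #108 #129.
#136: 0→11, due 24, lateness -13
#101: 11→18, due 30, lateness -12
#115: 18→27, due 52, lateness -25
#122: 27→37, due 57, lateness -20
#108: 37→39, due 59, lateness -20
#129: 39→57, due 65, lateness -8
Maximum = -8.
LPT (decreasing processing time): #129 #136 #122 #115 #101 #108.
#129: 0→18, due 65, lateness -47
#136: 18→29, due 24, lateness 5
#122: 29→39, due 57, lateness -18
#115: 39→48, due 52, lateness -4
#101: 48→55, due 30, lateness 25
#108: 55→57, due 59, lateness -2
Maximum = 25.
FIFO 33, SPT 15, EDD -8, LPT 25 → minimum -8.

-8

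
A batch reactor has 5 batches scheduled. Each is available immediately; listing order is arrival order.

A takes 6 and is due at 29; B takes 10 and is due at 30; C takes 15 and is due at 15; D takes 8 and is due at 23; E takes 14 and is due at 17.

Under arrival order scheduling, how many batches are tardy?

FIFO (arrival order): A B C D E.
A: 0→6, due 29, tardiness 0
B: 6→16, due 30, tardiness 0
C: 16→31, due 15, tardiness 16
D: 31→39, due 23, tardiness 16
E: 39→53, due 17, tardiness 36
Late batches: 3.

3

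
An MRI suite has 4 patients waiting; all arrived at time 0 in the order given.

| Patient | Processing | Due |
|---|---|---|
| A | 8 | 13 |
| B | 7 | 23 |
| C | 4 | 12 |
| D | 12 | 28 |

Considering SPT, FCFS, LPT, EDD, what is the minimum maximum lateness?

3

SPT (increasing processing time): C B A D.
C: 0→4, due 12, lateness -8
B: 4→11, due 23, lateness -12
A: 11→19, due 13, lateness 6
D: 19→31, due 28, lateness 3
Maximum = 6.
FIFO (arrival order): A B C D.
A: 0→8, due 13, lateness -5
B: 8→15, due 23, lateness -8
C: 15→19, due 12, lateness 7
D: 19→31, due 28, lateness 3
Maximum = 7.
LPT (decreasing processing time): D A B C.
D: 0→12, due 28, lateness -16
A: 12→20, due 13, lateness 7
B: 20→27, due 23, lateness 4
C: 27→31, due 12, lateness 19
Maximum = 19.
EDD (increasing due date): C A B D.
C: 0→4, due 12, lateness -8
A: 4→12, due 13, lateness -1
B: 12→19, due 23, lateness -4
D: 19→31, due 28, lateness 3
Maximum = 3.
SPT 6, FIFO 7, LPT 19, EDD 3 → minimum 3.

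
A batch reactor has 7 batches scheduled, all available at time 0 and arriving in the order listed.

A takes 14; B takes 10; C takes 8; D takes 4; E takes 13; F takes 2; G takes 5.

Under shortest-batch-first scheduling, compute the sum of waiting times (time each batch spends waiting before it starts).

SPT (increasing processing time): F D G C B E A.
F: waits 0, runs 0→2
D: waits 2, runs 2→6
G: waits 6, runs 6→11
C: waits 11, runs 11→19
B: waits 19, runs 19→29
E: waits 29, runs 29→42
A: waits 42, runs 42→56
Sum = 0+2+6+11+19+29+42 = 109.

109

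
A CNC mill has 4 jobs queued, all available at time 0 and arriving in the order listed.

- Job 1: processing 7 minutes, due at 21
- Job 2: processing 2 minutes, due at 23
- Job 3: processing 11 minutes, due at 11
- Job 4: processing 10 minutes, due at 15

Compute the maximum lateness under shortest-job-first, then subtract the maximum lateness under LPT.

SPT (increasing processing time): Job 2 Job 1 Job 4 Job 3.
Job 2: 0→2, due 23, lateness -21
Job 1: 2→9, due 21, lateness -12
Job 4: 9→19, due 15, lateness 4
Job 3: 19→30, due 11, lateness 19
Maximum = 19.
LPT (decreasing processing time): Job 3 Job 4 Job 1 Job 2.
Job 3: 0→11, due 11, lateness 0
Job 4: 11→21, due 15, lateness 6
Job 1: 21→28, due 21, lateness 7
Job 2: 28→30, due 23, lateness 7
Maximum = 7.
Difference = 19 − 7 = 12.

12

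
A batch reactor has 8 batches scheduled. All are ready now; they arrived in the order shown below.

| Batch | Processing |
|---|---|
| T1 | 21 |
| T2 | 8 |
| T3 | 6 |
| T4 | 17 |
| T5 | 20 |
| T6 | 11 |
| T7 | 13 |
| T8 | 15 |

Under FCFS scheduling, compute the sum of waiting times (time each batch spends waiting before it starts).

388

FIFO (arrival order): T1 T2 T3 T4 T5 T6 T7 T8.
T1: waits 0, runs 0→21
T2: waits 21, runs 21→29
T3: waits 29, runs 29→35
T4: waits 35, runs 35→52
T5: waits 52, runs 52→72
T6: waits 72, runs 72→83
T7: waits 83, runs 83→96
T8: waits 96, runs 96→111
Sum = 0+21+29+35+52+72+83+96 = 388.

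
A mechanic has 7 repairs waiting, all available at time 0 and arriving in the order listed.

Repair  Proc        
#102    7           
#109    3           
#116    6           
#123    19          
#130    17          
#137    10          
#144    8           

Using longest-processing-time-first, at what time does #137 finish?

46

LPT (decreasing processing time): #123 #130 #137 #144 #102 #116 #109.
#123: 0→19
#130: 19→36
#137: 36→46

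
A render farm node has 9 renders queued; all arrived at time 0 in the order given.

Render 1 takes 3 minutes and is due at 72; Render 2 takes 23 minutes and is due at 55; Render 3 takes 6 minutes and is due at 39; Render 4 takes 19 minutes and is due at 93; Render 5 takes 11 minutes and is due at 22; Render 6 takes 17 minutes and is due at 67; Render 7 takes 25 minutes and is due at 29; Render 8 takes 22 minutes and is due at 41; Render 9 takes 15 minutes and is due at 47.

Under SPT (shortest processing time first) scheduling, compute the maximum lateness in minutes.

SPT (increasing processing time): Render 1 Render 3 Render 5 Render 9 Render 6 Render 4 Render 8 Render 2 Render 7.
Render 1: 0→3, due 72, lateness -69
Render 3: 3→9, due 39, lateness -30
Render 5: 9→20, due 22, lateness -2
Render 9: 20→35, due 47, lateness -12
Render 6: 35→52, due 67, lateness -15
Render 4: 52→71, due 93, lateness -22
Render 8: 71→93, due 41, lateness 52
Render 2: 93→116, due 55, lateness 61
Render 7: 116→141, due 29, lateness 112
Maximum = 112.

112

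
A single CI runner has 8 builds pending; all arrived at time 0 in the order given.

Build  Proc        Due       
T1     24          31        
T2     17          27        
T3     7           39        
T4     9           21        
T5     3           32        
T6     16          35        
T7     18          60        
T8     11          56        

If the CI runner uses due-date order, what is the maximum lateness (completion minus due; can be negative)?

45

EDD (increasing due date): T4 T2 T1 T5 T6 T3 T8 T7.
T4: 0→9, due 21, lateness -12
T2: 9→26, due 27, lateness -1
T1: 26→50, due 31, lateness 19
T5: 50→53, due 32, lateness 21
T6: 53→69, due 35, lateness 34
T3: 69→76, due 39, lateness 37
T8: 76→87, due 56, lateness 31
T7: 87→105, due 60, lateness 45
Maximum = 45.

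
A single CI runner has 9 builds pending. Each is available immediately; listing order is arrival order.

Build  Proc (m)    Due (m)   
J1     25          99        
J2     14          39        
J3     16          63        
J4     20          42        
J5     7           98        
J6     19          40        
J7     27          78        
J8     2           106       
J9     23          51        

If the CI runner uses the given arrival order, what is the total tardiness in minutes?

FIFO (arrival order): J1 J2 J3 J4 J5 J6 J7 J8 J9.
J1: 0→25, due 99, tardiness 0
J2: 25→39, due 39, tardiness 0
J3: 39→55, due 63, tardiness 0
J4: 55→75, due 42, tardiness 33
J5: 75→82, due 98, tardiness 0
J6: 82→101, due 40, tardiness 61
J7: 101→128, due 78, tardiness 50
J8: 128→130, due 106, tardiness 24
J9: 130→153, due 51, tardiness 102
Sum = 0+0+0+33+0+61+50+24+102 = 270.

270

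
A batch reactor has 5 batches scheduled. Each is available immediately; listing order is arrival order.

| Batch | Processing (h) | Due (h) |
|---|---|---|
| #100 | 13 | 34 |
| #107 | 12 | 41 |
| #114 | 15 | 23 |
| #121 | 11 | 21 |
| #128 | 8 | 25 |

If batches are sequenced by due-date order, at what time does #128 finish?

EDD (increasing due date): #121 #114 #128 #100 #107.
#121: 0→11
#114: 11→26
#128: 26→34

34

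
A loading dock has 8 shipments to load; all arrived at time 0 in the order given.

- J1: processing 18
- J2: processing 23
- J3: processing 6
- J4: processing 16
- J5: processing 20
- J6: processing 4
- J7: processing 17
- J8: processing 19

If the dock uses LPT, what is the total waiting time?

537

LPT (decreasing processing time): J2 J5 J8 J1 J7 J4 J3 J6.
J2: waits 0, runs 0→23
J5: waits 23, runs 23→43
J8: waits 43, runs 43→62
J1: waits 62, runs 62→80
J7: waits 80, runs 80→97
J4: waits 97, runs 97→113
J3: waits 113, runs 113→119
J6: waits 119, runs 119→123
Sum = 0+23+43+62+80+97+113+119 = 537.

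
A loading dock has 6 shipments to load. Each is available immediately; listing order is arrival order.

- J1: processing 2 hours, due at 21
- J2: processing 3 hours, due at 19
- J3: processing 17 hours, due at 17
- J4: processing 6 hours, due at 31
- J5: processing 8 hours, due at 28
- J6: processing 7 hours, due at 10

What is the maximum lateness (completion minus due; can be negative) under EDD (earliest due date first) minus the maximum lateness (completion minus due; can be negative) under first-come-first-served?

-21

EDD (increasing due date): J6 J3 J2 J1 J5 J4.
J6: 0→7, due 10, lateness -3
J3: 7→24, due 17, lateness 7
J2: 24→27, due 19, lateness 8
J1: 27→29, due 21, lateness 8
J5: 29→37, due 28, lateness 9
J4: 37→43, due 31, lateness 12
Maximum = 12.
FIFO (arrival order): J1 J2 J3 J4 J5 J6.
J1: 0→2, due 21, lateness -19
J2: 2→5, due 19, lateness -14
J3: 5→22, due 17, lateness 5
J4: 22→28, due 31, lateness -3
J5: 28→36, due 28, lateness 8
J6: 36→43, due 10, lateness 33
Maximum = 33.
Difference = 12 − 33 = -21.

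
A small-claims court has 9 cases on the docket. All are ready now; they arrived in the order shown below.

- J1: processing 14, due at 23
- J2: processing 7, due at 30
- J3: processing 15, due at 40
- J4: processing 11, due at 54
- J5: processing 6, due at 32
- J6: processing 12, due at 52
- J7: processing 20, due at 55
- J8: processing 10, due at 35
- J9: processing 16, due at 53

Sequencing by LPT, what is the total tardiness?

329

LPT (decreasing processing time): J7 J9 J3 J1 J6 J4 J8 J2 J5.
J7: 0→20, due 55, tardiness 0
J9: 20→36, due 53, tardiness 0
J3: 36→51, due 40, tardiness 11
J1: 51→65, due 23, tardiness 42
J6: 65→77, due 52, tardiness 25
J4: 77→88, due 54, tardiness 34
J8: 88→98, due 35, tardiness 63
J2: 98→105, due 30, tardiness 75
J5: 105→111, due 32, tardiness 79
Sum = 0+0+11+42+25+34+63+75+79 = 329.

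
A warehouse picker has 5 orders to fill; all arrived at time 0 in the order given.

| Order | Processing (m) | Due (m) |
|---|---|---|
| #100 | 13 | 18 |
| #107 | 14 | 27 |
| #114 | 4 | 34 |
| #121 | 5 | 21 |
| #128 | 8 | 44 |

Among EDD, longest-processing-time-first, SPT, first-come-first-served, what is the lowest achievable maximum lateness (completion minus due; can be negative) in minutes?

5

EDD (increasing due date): #100 #121 #107 #114 #128.
#100: 0→13, due 18, lateness -5
#121: 13→18, due 21, lateness -3
#107: 18→32, due 27, lateness 5
#114: 32→36, due 34, lateness 2
#128: 36→44, due 44, lateness 0
Maximum = 5.
LPT (decreasing processing time): #107 #100 #128 #121 #114.
#107: 0→14, due 27, lateness -13
#100: 14→27, due 18, lateness 9
#128: 27→35, due 44, lateness -9
#121: 35→40, due 21, lateness 19
#114: 40→44, due 34, lateness 10
Maximum = 19.
SPT (increasing processing time): #114 #121 #128 #100 #107.
#114: 0→4, due 34, lateness -30
#121: 4→9, due 21, lateness -12
#128: 9→17, due 44, lateness -27
#100: 17→30, due 18, lateness 12
#107: 30→44, due 27, lateness 17
Maximum = 17.
FIFO (arrival order): #100 #107 #114 #121 #128.
#100: 0→13, due 18, lateness -5
#107: 13→27, due 27, lateness 0
#114: 27→31, due 34, lateness -3
#121: 31→36, due 21, lateness 15
#128: 36→44, due 44, lateness 0
Maximum = 15.
EDD 5, LPT 19, SPT 17, FIFO 15 → minimum 5.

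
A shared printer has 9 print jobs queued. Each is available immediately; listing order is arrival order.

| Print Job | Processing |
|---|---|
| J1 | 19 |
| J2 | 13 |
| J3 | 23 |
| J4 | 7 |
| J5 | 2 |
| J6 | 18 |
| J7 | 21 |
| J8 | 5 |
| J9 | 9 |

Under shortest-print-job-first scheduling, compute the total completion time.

420

SPT (increasing processing time): J5 J8 J4 J9 J2 J6 J1 J7 J3.
J5: 0→2
J8: 2→7
J4: 7→14
J9: 14→23
J2: 23→36
J6: 36→54
J1: 54→73
J7: 73→94
J3: 94→117
Sum = 2+7+14+23+36+54+73+94+117 = 420.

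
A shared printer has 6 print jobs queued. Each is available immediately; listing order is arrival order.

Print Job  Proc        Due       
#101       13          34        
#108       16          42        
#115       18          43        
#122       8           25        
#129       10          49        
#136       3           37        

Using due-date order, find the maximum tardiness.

19

EDD (increasing due date): #122 #101 #136 #108 #115 #129.
#122: 0→8, due 25, tardiness 0
#101: 8→21, due 34, tardiness 0
#136: 21→24, due 37, tardiness 0
#108: 24→40, due 42, tardiness 0
#115: 40→58, due 43, tardiness 15
#129: 58→68, due 49, tardiness 19
Maximum = 19.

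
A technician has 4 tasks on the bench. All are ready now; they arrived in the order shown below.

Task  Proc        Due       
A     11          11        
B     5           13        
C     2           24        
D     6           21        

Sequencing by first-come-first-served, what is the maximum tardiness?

FIFO (arrival order): A B C D.
A: 0→11, due 11, tardiness 0
B: 11→16, due 13, tardiness 3
C: 16→18, due 24, tardiness 0
D: 18→24, due 21, tardiness 3
Maximum = 3.

3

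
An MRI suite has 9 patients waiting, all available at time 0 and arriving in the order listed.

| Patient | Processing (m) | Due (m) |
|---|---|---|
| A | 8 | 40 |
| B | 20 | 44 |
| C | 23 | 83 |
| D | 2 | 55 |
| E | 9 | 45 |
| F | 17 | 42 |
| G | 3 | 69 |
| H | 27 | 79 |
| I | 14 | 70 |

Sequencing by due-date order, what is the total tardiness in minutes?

75

EDD (increasing due date): A F B E D G I H C.
A: 0→8, due 40, tardiness 0
F: 8→25, due 42, tardiness 0
B: 25→45, due 44, tardiness 1
E: 45→54, due 45, tardiness 9
D: 54→56, due 55, tardiness 1
G: 56→59, due 69, tardiness 0
I: 59→73, due 70, tardiness 3
H: 73→100, due 79, tardiness 21
C: 100→123, due 83, tardiness 40
Sum = 0+0+1+9+1+0+3+21+40 = 75.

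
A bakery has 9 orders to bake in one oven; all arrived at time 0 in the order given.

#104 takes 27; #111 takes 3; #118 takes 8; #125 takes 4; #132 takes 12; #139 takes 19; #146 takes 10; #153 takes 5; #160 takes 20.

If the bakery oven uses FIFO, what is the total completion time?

FIFO (arrival order): #104 #111 #118 #125 #132 #139 #146 #153 #160.
#104: 0→27
#111: 27→30
#118: 30→38
#125: 38→42
#132: 42→54
#139: 54→73
#146: 73→83
#153: 83→88
#160: 88→108
Sum = 27+30+38+42+54+73+83+88+108 = 543.

543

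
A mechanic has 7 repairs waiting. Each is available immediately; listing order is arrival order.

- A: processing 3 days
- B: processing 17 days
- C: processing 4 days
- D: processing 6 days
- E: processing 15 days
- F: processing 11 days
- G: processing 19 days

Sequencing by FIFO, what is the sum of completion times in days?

253

FIFO (arrival order): A B C D E F G.
A: 0→3
B: 3→20
C: 20→24
D: 24→30
E: 30→45
F: 45→56
G: 56→75
Sum = 3+20+24+30+45+56+75 = 253.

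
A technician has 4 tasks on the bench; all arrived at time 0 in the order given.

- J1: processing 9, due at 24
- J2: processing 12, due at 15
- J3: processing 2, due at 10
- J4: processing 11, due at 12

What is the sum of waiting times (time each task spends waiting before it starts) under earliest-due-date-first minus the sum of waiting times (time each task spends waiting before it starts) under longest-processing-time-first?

EDD (increasing due date): J3 J4 J2 J1.
J3: waits 0, runs 0→2
J4: waits 2, runs 2→13
J2: waits 13, runs 13→25
J1: waits 25, runs 25→34
Sum = 0+2+13+25 = 40.
LPT (decreasing processing time): J2 J4 J1 J3.
J2: waits 0, runs 0→12
J4: waits 12, runs 12→23
J1: waits 23, runs 23→32
J3: waits 32, runs 32→34
Sum = 0+12+23+32 = 67.
Difference = 40 − 67 = -27.

-27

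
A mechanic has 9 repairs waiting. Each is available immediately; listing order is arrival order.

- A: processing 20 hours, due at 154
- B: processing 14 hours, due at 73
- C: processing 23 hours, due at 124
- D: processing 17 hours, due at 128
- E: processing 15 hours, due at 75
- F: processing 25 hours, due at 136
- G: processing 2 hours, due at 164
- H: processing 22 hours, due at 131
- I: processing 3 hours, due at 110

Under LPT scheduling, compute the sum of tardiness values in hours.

LPT (decreasing processing time): F C H A D E B I G.
F: 0→25, due 136, tardiness 0
C: 25→48, due 124, tardiness 0
H: 48→70, due 131, tardiness 0
A: 70→90, due 154, tardiness 0
D: 90→107, due 128, tardiness 0
E: 107→122, due 75, tardiness 47
B: 122→136, due 73, tardiness 63
I: 136→139, due 110, tardiness 29
G: 139→141, due 164, tardiness 0
Sum = 0+0+0+0+0+47+63+29+0 = 139.

139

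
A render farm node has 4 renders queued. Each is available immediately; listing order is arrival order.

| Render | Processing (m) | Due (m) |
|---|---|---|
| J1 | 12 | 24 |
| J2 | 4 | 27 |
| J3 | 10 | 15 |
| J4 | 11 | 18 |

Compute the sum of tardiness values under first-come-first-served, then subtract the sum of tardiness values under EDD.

FIFO (arrival order): J1 J2 J3 J4.
J1: 0→12, due 24, tardiness 0
J2: 12→16, due 27, tardiness 0
J3: 16→26, due 15, tardiness 11
J4: 26→37, due 18, tardiness 19
Sum = 0+0+11+19 = 30.
EDD (increasing due date): J3 J4 J1 J2.
J3: 0→10, due 15, tardiness 0
J4: 10→21, due 18, tardiness 3
J1: 21→33, due 24, tardiness 9
J2: 33→37, due 27, tardiness 10
Sum = 0+3+9+10 = 22.
Difference = 30 − 22 = 8.

8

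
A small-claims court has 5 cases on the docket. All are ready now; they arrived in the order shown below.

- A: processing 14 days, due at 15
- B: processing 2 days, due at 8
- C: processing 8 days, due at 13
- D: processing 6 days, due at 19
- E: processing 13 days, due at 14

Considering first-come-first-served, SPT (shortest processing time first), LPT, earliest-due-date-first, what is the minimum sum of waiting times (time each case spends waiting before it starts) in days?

FIFO (arrival order): A B C D E.
A: waits 0, runs 0→14
B: waits 14, runs 14→16
C: waits 16, runs 16→24
D: waits 24, runs 24→30
E: waits 30, runs 30→43
Sum = 0+14+16+24+30 = 84.
SPT (increasing processing time): B D C E A.
B: waits 0, runs 0→2
D: waits 2, runs 2→8
C: waits 8, runs 8→16
E: waits 16, runs 16→29
A: waits 29, runs 29→43
Sum = 0+2+8+16+29 = 55.
LPT (decreasing processing time): A E C D B.
A: waits 0, runs 0→14
E: waits 14, runs 14→27
C: waits 27, runs 27→35
D: waits 35, runs 35→41
B: waits 41, runs 41→43
Sum = 0+14+27+35+41 = 117.
EDD (increasing due date): B C E A D.
B: waits 0, runs 0→2
C: waits 2, runs 2→10
E: waits 10, runs 10→23
A: waits 23, runs 23→37
D: waits 37, runs 37→43
Sum = 0+2+10+23+37 = 72.
FIFO 84, SPT 55, LPT 117, EDD 72 → minimum 55.

55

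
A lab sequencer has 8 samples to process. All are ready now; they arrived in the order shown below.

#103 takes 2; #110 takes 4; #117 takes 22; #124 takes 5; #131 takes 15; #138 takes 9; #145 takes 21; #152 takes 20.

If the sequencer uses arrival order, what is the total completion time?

350

FIFO (arrival order): #103 #110 #117 #124 #131 #138 #145 #152.
#103: 0→2
#110: 2→6
#117: 6→28
#124: 28→33
#131: 33→48
#138: 48→57
#145: 57→78
#152: 78→98
Sum = 2+6+28+33+48+57+78+98 = 350.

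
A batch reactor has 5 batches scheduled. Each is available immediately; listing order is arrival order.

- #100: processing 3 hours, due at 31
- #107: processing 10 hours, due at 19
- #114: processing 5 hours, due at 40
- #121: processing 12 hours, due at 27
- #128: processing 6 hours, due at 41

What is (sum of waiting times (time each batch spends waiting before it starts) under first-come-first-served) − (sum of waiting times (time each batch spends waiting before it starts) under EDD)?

FIFO (arrival order): #100 #107 #114 #121 #128.
#100: waits 0, runs 0→3
#107: waits 3, runs 3→13
#114: waits 13, runs 13→18
#121: waits 18, runs 18→30
#128: waits 30, runs 30→36
Sum = 0+3+13+18+30 = 64.
EDD (increasing due date): #107 #121 #100 #114 #128.
#107: waits 0, runs 0→10
#121: waits 10, runs 10→22
#100: waits 22, runs 22→25
#114: waits 25, runs 25→30
#128: waits 30, runs 30→36
Sum = 0+10+22+25+30 = 87.
Difference = 64 − 87 = -23.

-23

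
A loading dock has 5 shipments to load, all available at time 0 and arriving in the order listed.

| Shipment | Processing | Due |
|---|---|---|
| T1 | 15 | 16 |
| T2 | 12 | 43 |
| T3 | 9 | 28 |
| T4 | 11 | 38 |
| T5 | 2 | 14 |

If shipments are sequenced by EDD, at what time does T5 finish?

EDD (increasing due date): T5 T1 T3 T4 T2.
T5: 0→2

2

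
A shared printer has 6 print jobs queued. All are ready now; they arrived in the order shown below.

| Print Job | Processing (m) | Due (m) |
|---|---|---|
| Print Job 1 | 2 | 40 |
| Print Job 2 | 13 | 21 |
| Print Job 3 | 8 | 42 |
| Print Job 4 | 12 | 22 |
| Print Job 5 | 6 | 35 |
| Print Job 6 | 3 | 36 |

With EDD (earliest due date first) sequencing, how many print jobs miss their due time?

EDD (increasing due date): Print Job 2 Print Job 4 Print Job 5 Print Job 6 Print Job 1 Print Job 3.
Print Job 2: 0→13, due 21, tardiness 0
Print Job 4: 13→25, due 22, tardiness 3
Print Job 5: 25→31, due 35, tardiness 0
Print Job 6: 31→34, due 36, tardiness 0
Print Job 1: 34→36, due 40, tardiness 0
Print Job 3: 36→44, due 42, tardiness 2
Late print jobs: 2.

2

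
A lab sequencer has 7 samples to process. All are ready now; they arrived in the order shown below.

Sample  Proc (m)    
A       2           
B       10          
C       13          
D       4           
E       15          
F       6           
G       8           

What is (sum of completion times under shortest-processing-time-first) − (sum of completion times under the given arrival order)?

-49

SPT (increasing processing time): A D F G B C E.
A: 0→2
D: 2→6
F: 6→12
G: 12→20
B: 20→30
C: 30→43
E: 43→58
Sum = 2+6+12+20+30+43+58 = 171.
FIFO (arrival order): A B C D E F G.
A: 0→2
B: 2→12
C: 12→25
D: 25→29
E: 29→44
F: 44→50
G: 50→58
Sum = 2+12+25+29+44+50+58 = 220.
Difference = 171 − 220 = -49.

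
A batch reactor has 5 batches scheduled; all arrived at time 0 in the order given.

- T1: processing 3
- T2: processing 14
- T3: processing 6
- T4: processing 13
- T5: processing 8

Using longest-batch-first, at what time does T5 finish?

35

LPT (decreasing processing time): T2 T4 T5 T3 T1.
T2: 0→14
T4: 14→27
T5: 27→35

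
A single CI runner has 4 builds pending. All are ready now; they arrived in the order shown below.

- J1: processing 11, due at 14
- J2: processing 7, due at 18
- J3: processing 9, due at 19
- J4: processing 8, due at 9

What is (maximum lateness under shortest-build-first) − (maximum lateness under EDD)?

SPT (increasing processing time): J2 J4 J3 J1.
J2: 0→7, due 18, lateness -11
J4: 7→15, due 9, lateness 6
J3: 15→24, due 19, lateness 5
J1: 24→35, due 14, lateness 21
Maximum = 21.
EDD (increasing due date): J4 J1 J2 J3.
J4: 0→8, due 9, lateness -1
J1: 8→19, due 14, lateness 5
J2: 19→26, due 18, lateness 8
J3: 26→35, due 19, lateness 16
Maximum = 16.
Difference = 21 − 16 = 5.

5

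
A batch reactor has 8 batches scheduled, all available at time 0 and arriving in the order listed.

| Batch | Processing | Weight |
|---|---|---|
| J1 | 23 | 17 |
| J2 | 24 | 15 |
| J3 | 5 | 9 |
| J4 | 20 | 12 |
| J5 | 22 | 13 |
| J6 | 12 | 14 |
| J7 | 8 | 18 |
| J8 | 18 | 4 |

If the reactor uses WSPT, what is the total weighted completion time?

5621

WSPT (decreasing weight/processing-time ratio): J7 J3 J6 J1 J2 J4 J5 J8.
J7: finishes 8, weight 18, w·C = 144
J3: finishes 13, weight 9, w·C = 117
J6: finishes 25, weight 14, w·C = 350
J1: finishes 48, weight 17, w·C = 816
J2: finishes 72, weight 15, w·C = 1080
J4: finishes 92, weight 12, w·C = 1104
J5: finishes 114, weight 13, w·C = 1482
J8: finishes 132, weight 4, w·C = 528
Sum = 144+117+350+816+1080+1104+1482+528 = 5621.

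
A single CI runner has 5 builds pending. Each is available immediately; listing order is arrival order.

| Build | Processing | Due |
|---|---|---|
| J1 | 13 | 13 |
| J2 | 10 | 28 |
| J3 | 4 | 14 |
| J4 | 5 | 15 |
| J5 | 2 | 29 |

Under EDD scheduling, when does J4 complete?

EDD (increasing due date): J1 J3 J4 J2 J5.
J1: 0→13
J3: 13→17
J4: 17→22

22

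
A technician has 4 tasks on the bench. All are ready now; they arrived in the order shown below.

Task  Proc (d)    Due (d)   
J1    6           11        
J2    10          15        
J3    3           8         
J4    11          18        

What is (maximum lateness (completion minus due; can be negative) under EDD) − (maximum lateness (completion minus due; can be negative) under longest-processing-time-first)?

EDD (increasing due date): J3 J1 J2 J4.
J3: 0→3, due 8, lateness -5
J1: 3→9, due 11, lateness -2
J2: 9→19, due 15, lateness 4
J4: 19→30, due 18, lateness 12
Maximum = 12.
LPT (decreasing processing time): J4 J2 J1 J3.
J4: 0→11, due 18, lateness -7
J2: 11→21, due 15, lateness 6
J1: 21→27, due 11, lateness 16
J3: 27→30, due 8, lateness 22
Maximum = 22.
Difference = 12 − 22 = -10.

-10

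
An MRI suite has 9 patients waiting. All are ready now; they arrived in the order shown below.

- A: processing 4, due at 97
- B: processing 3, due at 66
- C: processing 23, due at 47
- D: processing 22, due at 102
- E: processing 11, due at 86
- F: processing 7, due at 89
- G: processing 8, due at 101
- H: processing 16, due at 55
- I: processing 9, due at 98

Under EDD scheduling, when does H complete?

39

EDD (increasing due date): C H B E F A I G D.
C: 0→23
H: 23→39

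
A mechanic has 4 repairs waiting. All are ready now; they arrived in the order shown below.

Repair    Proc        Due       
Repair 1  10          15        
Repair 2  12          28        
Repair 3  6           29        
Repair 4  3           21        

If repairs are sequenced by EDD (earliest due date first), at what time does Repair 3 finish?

31

EDD (increasing due date): Repair 1 Repair 4 Repair 2 Repair 3.
Repair 1: 0→10
Repair 4: 10→13
Repair 2: 13→25
Repair 3: 25→31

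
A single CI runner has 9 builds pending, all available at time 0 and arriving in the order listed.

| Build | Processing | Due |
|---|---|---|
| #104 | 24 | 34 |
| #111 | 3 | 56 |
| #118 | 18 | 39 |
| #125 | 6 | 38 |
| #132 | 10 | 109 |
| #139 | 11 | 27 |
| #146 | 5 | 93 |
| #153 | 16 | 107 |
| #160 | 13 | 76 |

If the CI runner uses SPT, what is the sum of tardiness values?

SPT (increasing processing time): #111 #146 #125 #132 #139 #160 #153 #118 #104.
#111: 0→3, due 56, tardiness 0
#146: 3→8, due 93, tardiness 0
#125: 8→14, due 38, tardiness 0
#132: 14→24, due 109, tardiness 0
#139: 24→35, due 27, tardiness 8
#160: 35→48, due 76, tardiness 0
#153: 48→64, due 107, tardiness 0
#118: 64→82, due 39, tardiness 43
#104: 82→106, due 34, tardiness 72
Sum = 0+0+0+0+8+0+0+43+72 = 123.

123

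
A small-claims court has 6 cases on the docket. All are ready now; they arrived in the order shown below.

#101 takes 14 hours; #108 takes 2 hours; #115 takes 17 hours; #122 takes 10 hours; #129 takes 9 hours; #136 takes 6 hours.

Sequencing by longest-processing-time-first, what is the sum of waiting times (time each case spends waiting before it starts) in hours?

195

LPT (decreasing processing time): #115 #101 #122 #129 #136 #108.
#115: waits 0, runs 0→17
#101: waits 17, runs 17→31
#122: waits 31, runs 31→41
#129: waits 41, runs 41→50
#136: waits 50, runs 50→56
#108: waits 56, runs 56→58
Sum = 0+17+31+41+50+56 = 195.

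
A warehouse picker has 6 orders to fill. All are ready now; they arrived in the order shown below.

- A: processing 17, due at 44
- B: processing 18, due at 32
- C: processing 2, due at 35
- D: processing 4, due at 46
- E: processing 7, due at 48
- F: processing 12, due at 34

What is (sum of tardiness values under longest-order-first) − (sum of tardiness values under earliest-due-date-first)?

LPT (decreasing processing time): B A F E D C.
B: 0→18, due 32, tardiness 0
A: 18→35, due 44, tardiness 0
F: 35→47, due 34, tardiness 13
E: 47→54, due 48, tardiness 6
D: 54→58, due 46, tardiness 12
C: 58→60, due 35, tardiness 25
Sum = 0+0+13+6+12+25 = 56.
EDD (increasing due date): B F C A D E.
B: 0→18, due 32, tardiness 0
F: 18→30, due 34, tardiness 0
C: 30→32, due 35, tardiness 0
A: 32→49, due 44, tardiness 5
D: 49→53, due 46, tardiness 7
E: 53→60, due 48, tardiness 12
Sum = 0+0+0+5+7+12 = 24.
Difference = 56 − 24 = 32.

32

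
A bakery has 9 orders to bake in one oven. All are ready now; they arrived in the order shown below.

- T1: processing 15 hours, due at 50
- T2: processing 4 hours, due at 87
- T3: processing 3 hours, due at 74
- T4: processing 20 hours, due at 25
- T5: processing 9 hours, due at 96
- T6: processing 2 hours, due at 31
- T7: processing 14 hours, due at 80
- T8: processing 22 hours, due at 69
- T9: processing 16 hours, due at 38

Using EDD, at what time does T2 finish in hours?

EDD (increasing due date): T4 T6 T9 T1 T8 T3 T7 T2 T5.
T4: 0→20
T6: 20→22
T9: 22→38
T1: 38→53
T8: 53→75
T3: 75→78
T7: 78→92
T2: 92→96

96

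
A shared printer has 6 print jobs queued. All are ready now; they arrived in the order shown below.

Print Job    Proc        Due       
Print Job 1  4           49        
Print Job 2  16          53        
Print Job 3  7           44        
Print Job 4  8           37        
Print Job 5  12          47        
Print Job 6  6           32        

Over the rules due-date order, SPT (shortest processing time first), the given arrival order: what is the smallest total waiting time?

93

EDD (increasing due date): Print Job 6 Print Job 4 Print Job 3 Print Job 5 Print Job 1 Print Job 2.
Print Job 6: waits 0, runs 0→6
Print Job 4: waits 6, runs 6→14
Print Job 3: waits 14, runs 14→21
Print Job 5: waits 21, runs 21→33
Print Job 1: waits 33, runs 33→37
Print Job 2: waits 37, runs 37→53
Sum = 0+6+14+21+33+37 = 111.
SPT (increasing processing time): Print Job 1 Print Job 6 Print Job 3 Print Job 4 Print Job 5 Print Job 2.
Print Job 1: waits 0, runs 0→4
Print Job 6: waits 4, runs 4→10
Print Job 3: waits 10, runs 10→17
Print Job 4: waits 17, runs 17→25
Print Job 5: waits 25, runs 25→37
Print Job 2: waits 37, runs 37→53
Sum = 0+4+10+17+25+37 = 93.
FIFO (arrival order): Print Job 1 Print Job 2 Print Job 3 Print Job 4 Print Job 5 Print Job 6.
Print Job 1: waits 0, runs 0→4
Print Job 2: waits 4, runs 4→20
Print Job 3: waits 20, runs 20→27
Print Job 4: waits 27, runs 27→35
Print Job 5: waits 35, runs 35→47
Print Job 6: waits 47, runs 47→53
Sum = 0+4+20+27+35+47 = 133.
EDD 111, SPT 93, FIFO 133 → minimum 93.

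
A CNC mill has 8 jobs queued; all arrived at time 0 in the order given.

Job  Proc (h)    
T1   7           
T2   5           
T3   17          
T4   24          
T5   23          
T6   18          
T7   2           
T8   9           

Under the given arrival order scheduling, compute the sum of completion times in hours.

472

FIFO (arrival order): T1 T2 T3 T4 T5 T6 T7 T8.
T1: 0→7
T2: 7→12
T3: 12→29
T4: 29→53
T5: 53→76
T6: 76→94
T7: 94→96
T8: 96→105
Sum = 7+12+29+53+76+94+96+105 = 472.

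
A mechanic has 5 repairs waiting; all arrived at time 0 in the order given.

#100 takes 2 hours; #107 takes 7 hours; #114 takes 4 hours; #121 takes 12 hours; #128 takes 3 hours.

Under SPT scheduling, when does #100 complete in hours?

2

SPT (increasing processing time): #100 #128 #114 #107 #121.
#100: 0→2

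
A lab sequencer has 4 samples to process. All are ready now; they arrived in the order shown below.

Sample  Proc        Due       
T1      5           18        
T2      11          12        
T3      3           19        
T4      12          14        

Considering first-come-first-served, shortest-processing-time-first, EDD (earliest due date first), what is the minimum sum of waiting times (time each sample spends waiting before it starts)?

FIFO (arrival order): T1 T2 T3 T4.
T1: waits 0, runs 0→5
T2: waits 5, runs 5→16
T3: waits 16, runs 16→19
T4: waits 19, runs 19→31
Sum = 0+5+16+19 = 40.
SPT (increasing processing time): T3 T1 T2 T4.
T3: waits 0, runs 0→3
T1: waits 3, runs 3→8
T2: waits 8, runs 8→19
T4: waits 19, runs 19→31
Sum = 0+3+8+19 = 30.
EDD (increasing due date): T2 T4 T1 T3.
T2: waits 0, runs 0→11
T4: waits 11, runs 11→23
T1: waits 23, runs 23→28
T3: waits 28, runs 28→31
Sum = 0+11+23+28 = 62.
FIFO 40, SPT 30, EDD 62 → minimum 30.

30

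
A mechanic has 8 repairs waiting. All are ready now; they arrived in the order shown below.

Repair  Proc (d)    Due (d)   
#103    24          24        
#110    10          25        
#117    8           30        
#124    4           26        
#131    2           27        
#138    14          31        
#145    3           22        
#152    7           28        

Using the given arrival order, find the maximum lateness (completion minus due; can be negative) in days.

44

FIFO (arrival order): #103 #110 #117 #124 #131 #138 #145 #152.
#103: 0→24, due 24, lateness 0
#110: 24→34, due 25, lateness 9
#117: 34→42, due 30, lateness 12
#124: 42→46, due 26, lateness 20
#131: 46→48, due 27, lateness 21
#138: 48→62, due 31, lateness 31
#145: 62→65, due 22, lateness 43
#152: 65→72, due 28, lateness 44
Maximum = 44.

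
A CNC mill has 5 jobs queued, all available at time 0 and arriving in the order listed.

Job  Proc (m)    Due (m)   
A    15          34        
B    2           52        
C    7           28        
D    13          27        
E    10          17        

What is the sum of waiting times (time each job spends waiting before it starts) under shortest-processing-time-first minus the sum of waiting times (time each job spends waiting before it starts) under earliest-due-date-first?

-46

SPT (increasing processing time): B C E D A.
B: waits 0, runs 0→2
C: waits 2, runs 2→9
E: waits 9, runs 9→19
D: waits 19, runs 19→32
A: waits 32, runs 32→47
Sum = 0+2+9+19+32 = 62.
EDD (increasing due date): E D C A B.
E: waits 0, runs 0→10
D: waits 10, runs 10→23
C: waits 23, runs 23→30
A: waits 30, runs 30→45
B: waits 45, runs 45→47
Sum = 0+10+23+30+45 = 108.
Difference = 62 − 108 = -46.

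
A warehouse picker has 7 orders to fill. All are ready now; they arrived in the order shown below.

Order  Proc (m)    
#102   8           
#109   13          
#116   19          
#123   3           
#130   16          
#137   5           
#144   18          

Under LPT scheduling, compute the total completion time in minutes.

LPT (decreasing processing time): #116 #144 #130 #109 #102 #137 #123.
#116: 0→19
#144: 19→37
#130: 37→53
#109: 53→66
#102: 66→74
#137: 74→79
#123: 79→82
Sum = 19+37+53+66+74+79+82 = 410.

410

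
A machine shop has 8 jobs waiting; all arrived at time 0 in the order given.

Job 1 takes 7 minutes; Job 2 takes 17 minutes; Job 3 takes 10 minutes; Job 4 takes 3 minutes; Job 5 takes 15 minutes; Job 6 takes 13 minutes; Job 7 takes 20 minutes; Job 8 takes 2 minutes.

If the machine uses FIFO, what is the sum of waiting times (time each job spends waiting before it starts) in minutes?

FIFO (arrival order): Job 1 Job 2 Job 3 Job 4 Job 5 Job 6 Job 7 Job 8.
Job 1: waits 0, runs 0→7
Job 2: waits 7, runs 7→24
Job 3: waits 24, runs 24→34
Job 4: waits 34, runs 34→37
Job 5: waits 37, runs 37→52
Job 6: waits 52, runs 52→65
Job 7: waits 65, runs 65→85
Job 8: waits 85, runs 85→87
Sum = 0+7+24+34+37+52+65+85 = 304.

304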